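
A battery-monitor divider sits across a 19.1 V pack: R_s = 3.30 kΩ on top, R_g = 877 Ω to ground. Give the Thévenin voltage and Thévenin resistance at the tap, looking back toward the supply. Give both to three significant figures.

V_th is the open-circuit tap voltage: 19.1 × 877/(3300 + 877) = 4.01 V.
With the supply zeroed, R_s and R_g appear in parallel from the tap: R_th = R_s‖R_g = (3300 × 877)/4177 = 693 Ω.

V_th = 4.01 V, R_th = 693 Ω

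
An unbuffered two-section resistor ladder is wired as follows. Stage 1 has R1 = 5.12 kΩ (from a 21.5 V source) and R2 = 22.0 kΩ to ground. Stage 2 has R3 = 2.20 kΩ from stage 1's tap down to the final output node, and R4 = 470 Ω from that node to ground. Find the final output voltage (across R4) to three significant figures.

V_out ≈ 1.20 V

Stage 2 presents R3+R4 = 2670 Ω as a load on stage 1's tap.
Stage 1's lower leg becomes R2‖(R3+R4) = 2381 Ω, so V_mid = 21.5 × 2381/7501 = 6.825 V.
Stage 2 is itself unloaded: V_out = V_mid × R4/(R3+R4) = 6.825 × 470/2670 = 1.20 V.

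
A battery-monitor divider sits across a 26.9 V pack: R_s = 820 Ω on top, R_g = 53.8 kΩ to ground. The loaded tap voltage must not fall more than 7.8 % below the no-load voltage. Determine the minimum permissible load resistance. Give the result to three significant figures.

Output resistance R_th = R_s‖R_g = (820 × 53800)/54620 = 807.7 Ω.
The fractional drop is R_th/(R_th + R_L); requiring this ≤ 0.0780 gives R_L ≥ R_th(1/0.0780 − 1) = 807.7 × 11.82 = 9.55 kΩ.

R_L(min) ≈ 9.55 kΩ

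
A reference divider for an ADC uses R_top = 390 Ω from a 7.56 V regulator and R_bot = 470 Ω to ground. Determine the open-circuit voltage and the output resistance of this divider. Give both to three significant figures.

V_th = 4.13 V, R_th = 213 Ω

V_th is the open-circuit tap voltage: 7.56 × 470/(390 + 470) = 4.13 V.
With the supply zeroed, R_top and R_bot appear in parallel from the tap: R_th = R_top‖R_bot = (390 × 470)/860.0 = 213 Ω.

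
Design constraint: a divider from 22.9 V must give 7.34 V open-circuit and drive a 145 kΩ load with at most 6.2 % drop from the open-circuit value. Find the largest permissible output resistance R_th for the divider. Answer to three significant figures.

R_th ≤ 9.58 kΩ

Loading drop = R_th/(R_th + R_L) ≤ 0.0620, so R_th ≤ R_L · ε/(1−ε) = 145 kΩ × 0.0620/0.9380 = 9.58 kΩ.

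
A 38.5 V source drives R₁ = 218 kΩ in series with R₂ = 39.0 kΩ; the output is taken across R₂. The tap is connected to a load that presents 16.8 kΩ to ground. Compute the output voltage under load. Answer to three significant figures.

V_out ≈ 1.97 V

The load sits in parallel with R₂: R₂‖R_L = (39.0 × 16.8) / (39.0 + 16.8) = 11.74 kΩ.
V_out = 38.5 × 11.74 / (218 + 11.74) = 38.5 × 11.74/229.7 = 1.97 V.
(Unloaded it would have been 5.84 V.)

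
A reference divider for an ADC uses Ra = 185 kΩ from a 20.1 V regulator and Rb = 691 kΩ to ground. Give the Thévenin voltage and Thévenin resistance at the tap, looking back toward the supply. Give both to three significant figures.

V_th is the open-circuit tap voltage: 20.1 × 691/(185 + 691) = 15.9 V.
With the supply zeroed, Ra and Rb appear in parallel from the tap: R_th = Ra‖Rb = (185 × 691)/876.0 = 146 kΩ.

V_th = 15.9 V, R_th = 146 kΩ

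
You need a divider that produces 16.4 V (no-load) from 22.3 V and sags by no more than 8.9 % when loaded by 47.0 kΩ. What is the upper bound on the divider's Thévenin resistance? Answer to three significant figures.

Loading drop = R_th/(R_th + R_L) ≤ 0.0890, so R_th ≤ R_L · ε/(1−ε) = 47.0 kΩ × 0.0890/0.9110 = 4.59 kΩ.

R_th ≤ 4.59 kΩ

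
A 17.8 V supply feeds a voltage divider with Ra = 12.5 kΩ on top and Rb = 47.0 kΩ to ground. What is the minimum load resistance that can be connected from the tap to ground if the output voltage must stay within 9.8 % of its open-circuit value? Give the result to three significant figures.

Output resistance R_th = Ra‖Rb = (12.5 × 47.0)/59.50 = 9.874 kΩ.
The fractional drop is R_th/(R_th + R_L); requiring this ≤ 0.0980 gives R_L ≥ R_th(1/0.0980 − 1) = 9.874 × 9.204 = 90.9 kΩ.

R_L(min) ≈ 90.9 kΩ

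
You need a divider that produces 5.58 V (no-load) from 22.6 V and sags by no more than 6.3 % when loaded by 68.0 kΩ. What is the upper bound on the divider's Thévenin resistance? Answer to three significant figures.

Loading drop = R_th/(R_th + R_L) ≤ 0.0630, so R_th ≤ R_L · ε/(1−ε) = 68.0 kΩ × 0.0630/0.9370 = 4.57 kΩ.

R_th ≤ 4.57 kΩ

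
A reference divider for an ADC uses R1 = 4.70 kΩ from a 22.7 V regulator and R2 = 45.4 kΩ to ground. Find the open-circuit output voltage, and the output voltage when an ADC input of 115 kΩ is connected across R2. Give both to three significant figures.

Unloaded: 20.6 V; loaded: 19.8 V

Open-circuit: V = 22.7 × 45.4/(4.70 + 45.4) = 20.6 V.
With the load, R2 becomes R2‖R_L = 32.55 kΩ, so V = 22.7 × 32.55/37.25 = 19.8 V.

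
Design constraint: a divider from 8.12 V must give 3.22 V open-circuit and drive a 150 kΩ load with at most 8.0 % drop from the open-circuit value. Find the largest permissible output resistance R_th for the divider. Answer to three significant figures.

R_th ≤ 13.0 kΩ

Loading drop = R_th/(R_th + R_L) ≤ 0.0800, so R_th ≤ R_L · ε/(1−ε) = 150 kΩ × 0.0800/0.9200 = 13.0 kΩ.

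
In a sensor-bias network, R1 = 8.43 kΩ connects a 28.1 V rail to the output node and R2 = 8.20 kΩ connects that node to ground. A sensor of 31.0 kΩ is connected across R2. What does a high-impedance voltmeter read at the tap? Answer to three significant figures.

The load sits in parallel with R2: R2‖R_L = (8.20 × 31.0) / (8.20 + 31.0) = 6.485 kΩ.
V_out = 28.1 × 6.485 / (8.43 + 6.485) = 28.1 × 6.485/14.91 = 12.2 V.

V_out ≈ 12.2 V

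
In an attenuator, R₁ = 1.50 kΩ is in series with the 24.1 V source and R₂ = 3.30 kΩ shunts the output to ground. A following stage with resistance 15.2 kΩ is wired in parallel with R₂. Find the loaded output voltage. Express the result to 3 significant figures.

V_out ≈ 15.5 V

The load sits in parallel with R₂: R₂‖R_L = (3.30 × 15.2) / (3.30 + 15.2) = 2.711 kΩ.
V_out = 24.1 × 2.711 / (1.50 + 2.711) = 24.1 × 2.711/4.211 = 15.5 V.
(Unloaded it would have been 16.6 V.)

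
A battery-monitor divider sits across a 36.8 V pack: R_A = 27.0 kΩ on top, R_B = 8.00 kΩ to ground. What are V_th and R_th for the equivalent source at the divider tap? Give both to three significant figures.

V_th is the open-circuit tap voltage: 36.8 × 8.00/(27.0 + 8.00) = 8.41 V.
With the supply zeroed, R_A and R_B appear in parallel from the tap: R_th = R_A‖R_B = (27.0 × 8.00)/35.00 = 6.17 kΩ.

V_th = 8.41 V, R_th = 6.17 kΩ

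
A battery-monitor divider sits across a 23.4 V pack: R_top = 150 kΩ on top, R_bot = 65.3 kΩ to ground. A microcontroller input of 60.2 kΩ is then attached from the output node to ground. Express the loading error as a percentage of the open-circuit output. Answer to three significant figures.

Unloaded V = 23.4 × 65.3/215.3 = 7.097 V.
Loaded: R_bot‖R_L = 31.32 kΩ, giving V = 23.4 × 31.32/181.3 = 4.042 V.
Drop = (7.097 − 4.042) / 7.097 = 43.0 %.

43.0 %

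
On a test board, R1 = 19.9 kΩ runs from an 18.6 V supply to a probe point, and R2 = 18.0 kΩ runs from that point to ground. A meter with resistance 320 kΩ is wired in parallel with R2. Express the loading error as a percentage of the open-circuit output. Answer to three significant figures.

The divider's output (Thévenin) resistance is R1‖R2 = 9.451 kΩ.
Fractional drop under load = R_th/(R_th + R_L) = 9.451 / (9.451 + 320) = 0.02869.
So the output falls by 2.87 %.

2.87 %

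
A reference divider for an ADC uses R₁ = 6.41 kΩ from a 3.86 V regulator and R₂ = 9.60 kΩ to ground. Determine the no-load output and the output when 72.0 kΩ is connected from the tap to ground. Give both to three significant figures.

Unloaded: 2.31 V; loaded: 2.20 V

Open-circuit: V = 3.86 × 9.60/(6.41 + 9.60) = 2.31 V.
With the load, R₂ becomes R₂‖R_L = 8.471 kΩ, so V = 3.86 × 8.471/14.88 = 2.20 V.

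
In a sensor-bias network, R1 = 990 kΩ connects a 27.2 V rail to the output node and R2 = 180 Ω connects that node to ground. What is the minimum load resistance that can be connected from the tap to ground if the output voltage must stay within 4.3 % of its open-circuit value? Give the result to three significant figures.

R_L(min) ≈ 4.01 kΩ

Output resistance R_th = R1‖R2 = (990000 × 180)/990200 = 180.0 Ω.
The fractional drop is R_th/(R_th + R_L); requiring this ≤ 0.0430 gives R_L ≥ R_th(1/0.0430 − 1) = 180.0 × 22.26 = 4.01 kΩ.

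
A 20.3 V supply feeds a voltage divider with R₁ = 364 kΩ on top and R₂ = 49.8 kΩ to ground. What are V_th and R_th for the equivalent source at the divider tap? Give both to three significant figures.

V_th is the open-circuit tap voltage: 20.3 × 49.8/(364 + 49.8) = 2.44 V.
With the supply zeroed, R₁ and R₂ appear in parallel from the tap: R_th = R₁‖R₂ = (364 × 49.8)/413.8 = 43.8 kΩ.

V_th = 2.44 V, R_th = 43.8 kΩ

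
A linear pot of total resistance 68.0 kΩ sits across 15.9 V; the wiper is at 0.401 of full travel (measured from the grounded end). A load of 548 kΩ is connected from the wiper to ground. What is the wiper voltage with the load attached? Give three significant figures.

V ≈ 6.19 V

The wiper splits the pot into (1−α)R = 40.73 kΩ above and αR = 27.27 kΩ below.
Lower section ‖ load = 25.98 kΩ.
V_wiper = 15.9 × 25.98/(40.73 + 25.98) = 6.19 V.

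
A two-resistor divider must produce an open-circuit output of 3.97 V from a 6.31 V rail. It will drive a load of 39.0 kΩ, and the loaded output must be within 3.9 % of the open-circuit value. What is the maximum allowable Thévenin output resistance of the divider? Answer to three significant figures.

R_th ≤ 1.58 kΩ

Loading drop = R_th/(R_th + R_L) ≤ 0.0390, so R_th ≤ R_L · ε/(1−ε) = 39.0 kΩ × 0.0390/0.9610 = 1.58 kΩ.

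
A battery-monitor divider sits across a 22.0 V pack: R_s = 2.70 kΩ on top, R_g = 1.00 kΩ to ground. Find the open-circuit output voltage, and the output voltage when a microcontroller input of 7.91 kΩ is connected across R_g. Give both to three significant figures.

Open-circuit: V = 22.0 × 1.00/(2.70 + 1.00) = 5.95 V.
With the load, R_g becomes R_g‖R_L = 0.8878 kΩ, so V = 22.0 × 0.8878/3.588 = 5.44 V.

Unloaded: 5.95 V; loaded: 5.44 V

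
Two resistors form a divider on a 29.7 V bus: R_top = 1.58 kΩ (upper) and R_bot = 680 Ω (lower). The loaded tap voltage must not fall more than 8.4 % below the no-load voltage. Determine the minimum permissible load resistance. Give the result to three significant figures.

R_L(min) ≈ 5.18 kΩ

Output resistance R_th = R_top‖R_bot = (1580 × 680)/2260 = 475.4 Ω.
The fractional drop is R_th/(R_th + R_L); requiring this ≤ 0.0840 gives R_L ≥ R_th(1/0.0840 − 1) = 475.4 × 10.90 = 5.18 kΩ.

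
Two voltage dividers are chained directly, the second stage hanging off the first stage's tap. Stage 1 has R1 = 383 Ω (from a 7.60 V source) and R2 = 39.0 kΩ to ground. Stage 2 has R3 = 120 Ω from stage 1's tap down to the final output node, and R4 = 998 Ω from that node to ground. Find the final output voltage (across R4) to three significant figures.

Stage 2 presents R3+R4 = 1118 Ω as a load on stage 1's tap.
Stage 1's lower leg becomes R2‖(R3+R4) = 1087 Ω, so V_mid = 7.60 × 1087/1470 = 5.620 V.
Stage 2 is itself unloaded: V_out = V_mid × R4/(R3+R4) = 5.620 × 998/1118 = 5.02 V.

V_out ≈ 5.02 V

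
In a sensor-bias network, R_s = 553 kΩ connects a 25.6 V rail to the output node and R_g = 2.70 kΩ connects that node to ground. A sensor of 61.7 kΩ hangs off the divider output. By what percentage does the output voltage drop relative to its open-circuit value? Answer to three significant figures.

4.17 %

The divider's output (Thévenin) resistance is R_s‖R_g = 2.687 kΩ.
Fractional drop under load = R_th/(R_th + R_L) = 2.687 / (2.687 + 61.7) = 0.04173.
So the output falls by 4.17 %.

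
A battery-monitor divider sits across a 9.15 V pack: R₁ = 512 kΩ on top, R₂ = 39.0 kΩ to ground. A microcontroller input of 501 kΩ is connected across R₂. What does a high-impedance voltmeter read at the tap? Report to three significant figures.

V_out ≈ 0.604 V

The load sits in parallel with R₂: R₂‖R_L = (39.0 × 501) / (39.0 + 501) = 36.18 kΩ.
V_out = 9.15 × 36.18 / (512 + 36.18) = 9.15 × 36.18/548.2 = 0.604 V.
(Unloaded it would have been 0.648 V.)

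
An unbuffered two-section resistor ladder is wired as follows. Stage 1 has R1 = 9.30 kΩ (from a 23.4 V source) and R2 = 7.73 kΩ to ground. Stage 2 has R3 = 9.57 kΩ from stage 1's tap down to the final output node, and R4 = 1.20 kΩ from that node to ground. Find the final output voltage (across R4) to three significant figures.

V_out ≈ 0.850 V

Stage 2 presents R3+R4 = 10.77 kΩ as a load on stage 1's tap.
Stage 1's lower leg becomes R2‖(R3+R4) = 4.500 kΩ, so V_mid = 23.4 × 4.500/13.80 = 7.631 V.
Stage 2 is itself unloaded: V_out = V_mid × R4/(R3+R4) = 7.631 × 1.20/10.77 = 0.850 V.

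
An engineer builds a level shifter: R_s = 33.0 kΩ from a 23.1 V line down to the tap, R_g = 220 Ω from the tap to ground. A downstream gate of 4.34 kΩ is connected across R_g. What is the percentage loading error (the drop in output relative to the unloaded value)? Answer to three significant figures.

The divider's output (Thévenin) resistance is R_s‖R_g = 218.5 Ω.
Fractional drop under load = R_th/(R_th + R_L) = 218.5 / (218.5 + 4340) = 0.04794.
So the output falls by 4.79 %.

4.79 %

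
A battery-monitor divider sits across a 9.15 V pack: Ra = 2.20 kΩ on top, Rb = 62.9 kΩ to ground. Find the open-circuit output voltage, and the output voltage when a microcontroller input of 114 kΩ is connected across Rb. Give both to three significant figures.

Open-circuit: V = 9.15 × 62.9/(2.20 + 62.9) = 8.84 V.
With the load, Rb becomes Rb‖R_L = 40.53 kΩ, so V = 9.15 × 40.53/42.73 = 8.68 V.

Unloaded: 8.84 V; loaded: 8.68 V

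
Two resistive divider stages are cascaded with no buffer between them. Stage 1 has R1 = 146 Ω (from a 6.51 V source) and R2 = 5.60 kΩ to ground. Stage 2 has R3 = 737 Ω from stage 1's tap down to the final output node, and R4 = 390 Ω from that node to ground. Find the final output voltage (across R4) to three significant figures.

Stage 2 presents R3+R4 = 1127 Ω as a load on stage 1's tap.
Stage 1's lower leg becomes R2‖(R3+R4) = 938.2 Ω, so V_mid = 6.51 × 938.2/1084 = 5.633 V.
Stage 2 is itself unloaded: V_out = V_mid × R4/(R3+R4) = 5.633 × 390/1127 = 1.95 V.

V_out ≈ 1.95 V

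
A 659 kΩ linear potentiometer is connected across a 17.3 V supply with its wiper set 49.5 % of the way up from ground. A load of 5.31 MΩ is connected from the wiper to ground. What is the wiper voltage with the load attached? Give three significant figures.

The wiper splits the pot into (1−α)R = 332.8 kΩ above and αR = 326.2 kΩ below.
Lower section ‖ load = 307.3 kΩ.
V_wiper = 17.3 × 307.3/(332.8 + 307.3) = 8.31 V.

V ≈ 8.31 V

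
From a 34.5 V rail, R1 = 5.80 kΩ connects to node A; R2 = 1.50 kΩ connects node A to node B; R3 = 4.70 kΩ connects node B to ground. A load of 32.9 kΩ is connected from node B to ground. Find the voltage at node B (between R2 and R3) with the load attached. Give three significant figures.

At node B, R3 is in parallel with the load: R3‖R_L = 4.112 kΩ.
Below node A the resistance is R2 + (R3‖R_L) = 5.612 kΩ, so V_A = 34.5 × 5.612/11.41 = 16.97 V.
Then V_B = V_A × (R3‖R_L)/(R2 + R3‖R_L) = 16.97 × 4.112/5.612 = 12.4 V.

V ≈ 12.4 V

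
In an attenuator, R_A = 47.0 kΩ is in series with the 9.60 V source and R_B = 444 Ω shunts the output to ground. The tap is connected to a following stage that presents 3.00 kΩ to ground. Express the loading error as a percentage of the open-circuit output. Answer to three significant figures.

12.8 %

Unloaded V = 9.60 × 444/47440 = 0.089841 V.
Loaded: R_B‖R_L = 386.8 Ω, giving V = 9.60 × 386.8/47390 = 0.078353 V.
Drop = (0.089841 − 0.078353) / 0.089841 = 12.8 %.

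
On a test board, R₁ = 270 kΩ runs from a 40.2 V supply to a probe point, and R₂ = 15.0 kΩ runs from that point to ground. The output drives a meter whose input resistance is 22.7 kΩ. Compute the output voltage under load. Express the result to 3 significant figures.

The load sits in parallel with R₂: R₂‖R_L = (15.0 × 22.7) / (15.0 + 22.7) = 9.032 kΩ.
V_out = 40.2 × 9.032 / (270 + 9.032) = 40.2 × 9.032/279.0 = 1.30 V.

V_out ≈ 1.30 V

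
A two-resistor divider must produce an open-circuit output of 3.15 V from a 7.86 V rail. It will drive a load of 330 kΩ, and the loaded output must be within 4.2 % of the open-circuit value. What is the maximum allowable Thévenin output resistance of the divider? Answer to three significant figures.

R_th ≤ 14.5 kΩ

Loading drop = R_th/(R_th + R_L) ≤ 0.0420, so R_th ≤ R_L · ε/(1−ε) = 330 kΩ × 0.0420/0.9580 = 14.5 kΩ.
(Any R1, R2 with R2/(R1+R2) = 0.401 and R1‖R2 ≤ 14.5 kΩ will meet the spec.)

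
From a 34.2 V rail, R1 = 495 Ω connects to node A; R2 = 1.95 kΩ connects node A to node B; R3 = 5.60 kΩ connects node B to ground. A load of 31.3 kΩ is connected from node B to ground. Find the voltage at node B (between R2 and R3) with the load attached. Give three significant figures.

At node B, R3 is in parallel with the load: R3‖R_L = 4750 Ω.
Below node A the resistance is R2 + (R3‖R_L) = 6700 Ω, so V_A = 34.2 × 6700/7195 = 31.85 V.
Then V_B = V_A × (R3‖R_L)/(R2 + R3‖R_L) = 31.85 × 4750/6700 = 22.6 V.

V ≈ 22.6 V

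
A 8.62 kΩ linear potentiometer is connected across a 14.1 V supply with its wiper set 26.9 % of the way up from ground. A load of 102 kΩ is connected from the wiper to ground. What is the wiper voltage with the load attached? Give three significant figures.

V ≈ 3.73 V

The wiper splits the pot into (1−α)R = 6.301 kΩ above and αR = 2.319 kΩ below.
Lower section ‖ load = 2.267 kΩ.
V_wiper = 14.1 × 2.267/(6.301 + 2.267) = 3.73 V.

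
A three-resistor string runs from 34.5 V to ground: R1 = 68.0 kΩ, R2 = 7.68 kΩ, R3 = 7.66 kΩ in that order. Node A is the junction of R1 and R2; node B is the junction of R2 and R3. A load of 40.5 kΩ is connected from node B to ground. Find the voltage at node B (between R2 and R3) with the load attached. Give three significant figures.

At node B, R3 is in parallel with the load: R3‖R_L = 6.442 kΩ.
Below node A the resistance is R2 + (R3‖R_L) = 14.12 kΩ, so V_A = 34.5 × 14.12/82.12 = 5.933 V.
Then V_B = V_A × (R3‖R_L)/(R2 + R3‖R_L) = 5.933 × 6.442/14.12 = 2.71 V.

V ≈ 2.71 V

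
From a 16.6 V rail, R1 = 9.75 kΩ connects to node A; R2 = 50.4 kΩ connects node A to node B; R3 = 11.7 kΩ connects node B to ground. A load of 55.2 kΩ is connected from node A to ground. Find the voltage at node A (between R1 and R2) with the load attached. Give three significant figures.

Below node A the series string R2+R3 = 62.10 kΩ sits in parallel with the 55.2 kΩ load: 29.22 kΩ.
V_A = 16.6 × 29.22/(9.75 + 29.22) = 12.4 V.

V ≈ 12.4 V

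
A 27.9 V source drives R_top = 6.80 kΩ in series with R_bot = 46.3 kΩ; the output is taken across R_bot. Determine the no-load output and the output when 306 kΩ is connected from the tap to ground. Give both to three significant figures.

Open-circuit: V = 27.9 × 46.3/(6.80 + 46.3) = 24.3 V.
With the load, R_bot becomes R_bot‖R_L = 40.22 kΩ, so V = 27.9 × 40.22/47.02 = 23.9 V.

Unloaded: 24.3 V; loaded: 23.9 V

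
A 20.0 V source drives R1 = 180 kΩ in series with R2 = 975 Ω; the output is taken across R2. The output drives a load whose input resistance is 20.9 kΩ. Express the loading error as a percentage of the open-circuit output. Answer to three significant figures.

The divider's output (Thévenin) resistance is R1‖R2 = 969.7 Ω.
Fractional drop under load = R_th/(R_th + R_L) = 969.7 / (969.7 + 20900) = 0.04434.
So the output falls by 4.43 %.

4.43 %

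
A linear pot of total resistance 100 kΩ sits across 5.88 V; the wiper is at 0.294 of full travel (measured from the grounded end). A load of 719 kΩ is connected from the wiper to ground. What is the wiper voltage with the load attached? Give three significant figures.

The wiper splits the pot into (1−α)R = 70.60 kΩ above and αR = 29.40 kΩ below.
Lower section ‖ load = 28.25 kΩ.
V_wiper = 5.88 × 28.25/(70.60 + 28.25) = 1.68 V.

V ≈ 1.68 V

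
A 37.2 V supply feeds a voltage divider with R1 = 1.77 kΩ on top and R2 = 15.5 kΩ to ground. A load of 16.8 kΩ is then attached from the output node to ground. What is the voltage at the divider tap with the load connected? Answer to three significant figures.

V_out ≈ 30.5 V

The load sits in parallel with R2: R2‖R_L = (15.5 × 16.8) / (15.5 + 16.8) = 8.062 kΩ.
V_out = 37.2 × 8.062 / (1.77 + 8.062) = 37.2 × 8.062/9.832 = 30.5 V.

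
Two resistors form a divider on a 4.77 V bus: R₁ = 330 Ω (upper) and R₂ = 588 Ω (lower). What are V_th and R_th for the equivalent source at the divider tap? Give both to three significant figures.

V_th = 3.06 V, R_th = 211 Ω

V_th is the open-circuit tap voltage: 4.77 × 588/(330 + 588) = 3.06 V.
With the supply zeroed, R₁ and R₂ appear in parallel from the tap: R_th = R₁‖R₂ = (330 × 588)/918.0 = 211 Ω.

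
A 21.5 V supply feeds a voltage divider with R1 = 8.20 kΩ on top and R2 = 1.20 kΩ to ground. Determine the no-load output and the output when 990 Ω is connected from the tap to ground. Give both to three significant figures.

Unloaded: 2.74 V; loaded: 1.33 V

Open-circuit: V = 21.5 × 1200/(8200 + 1200) = 2.74 V.
With the load, R2 becomes R2‖R_L = 542.5 Ω, so V = 21.5 × 542.5/8742 = 1.33 V.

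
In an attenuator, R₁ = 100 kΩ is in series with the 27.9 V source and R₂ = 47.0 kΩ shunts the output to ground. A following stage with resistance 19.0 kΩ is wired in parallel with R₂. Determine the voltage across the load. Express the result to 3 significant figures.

The load sits in parallel with R₂: R₂‖R_L = (47.0 × 19.0) / (47.0 + 19.0) = 13.53 kΩ.
V_out = 27.9 × 13.53 / (100 + 13.53) = 27.9 × 13.53/113.5 = 3.33 V.

V_out ≈ 3.33 V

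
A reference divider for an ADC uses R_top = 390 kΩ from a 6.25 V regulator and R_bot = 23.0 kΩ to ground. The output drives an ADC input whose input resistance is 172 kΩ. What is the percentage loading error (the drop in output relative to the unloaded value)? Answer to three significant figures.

The divider's output (Thévenin) resistance is R_top‖R_bot = 21.72 kΩ.
Fractional drop under load = R_th/(R_th + R_L) = 21.72 / (21.72 + 172) = 0.1121.
So the output falls by 11.2 %.

11.2 %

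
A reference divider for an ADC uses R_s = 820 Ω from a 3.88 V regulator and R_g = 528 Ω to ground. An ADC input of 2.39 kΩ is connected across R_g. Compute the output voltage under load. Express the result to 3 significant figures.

V_out ≈ 1.34 V

The load sits in parallel with R_g: R_g‖R_L = (528 × 2390) / (528 + 2390) = 432.5 Ω.
V_out = 3.88 × 432.5 / (820 + 432.5) = 3.88 × 432.5/1252 = 1.34 V.
(Unloaded it would have been 1.52 V.)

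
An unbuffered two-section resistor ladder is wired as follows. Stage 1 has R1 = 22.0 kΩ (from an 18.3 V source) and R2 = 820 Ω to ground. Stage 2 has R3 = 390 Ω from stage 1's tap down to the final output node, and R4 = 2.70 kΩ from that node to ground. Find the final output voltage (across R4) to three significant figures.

V_out ≈ 0.458 V

Stage 2 presents R3+R4 = 3090 Ω as a load on stage 1's tap.
Stage 1's lower leg becomes R2‖(R3+R4) = 648.0 Ω, so V_mid = 18.3 × 648.0/22650 = 0.5236 V.
Stage 2 is itself unloaded: V_out = V_mid × R4/(R3+R4) = 0.5236 × 2700/3090 = 0.458 V.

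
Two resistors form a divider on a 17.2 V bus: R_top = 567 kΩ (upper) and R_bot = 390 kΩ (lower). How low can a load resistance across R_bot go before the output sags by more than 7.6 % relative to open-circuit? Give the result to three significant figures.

R_L(min) ≈ 2.81 MΩ

Output resistance R_th = R_top‖R_bot = (567 × 390)/957.0 = 231.1 kΩ.
The fractional drop is R_th/(R_th + R_L); requiring this ≤ 0.0760 gives R_L ≥ R_th(1/0.0760 − 1) = 231.1 × 12.16 = 2.81 MΩ.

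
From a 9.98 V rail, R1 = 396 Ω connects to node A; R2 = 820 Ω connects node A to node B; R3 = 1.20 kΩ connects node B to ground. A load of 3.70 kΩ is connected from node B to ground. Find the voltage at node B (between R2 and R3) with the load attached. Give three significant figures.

At node B, R3 is in parallel with the load: R3‖R_L = 906.1 Ω.
Below node A the resistance is R2 + (R3‖R_L) = 1726 Ω, so V_A = 9.98 × 1726/2122 = 8.118 V.
Then V_B = V_A × (R3‖R_L)/(R2 + R3‖R_L) = 8.118 × 906.1/1726 = 4.26 V.

V ≈ 4.26 V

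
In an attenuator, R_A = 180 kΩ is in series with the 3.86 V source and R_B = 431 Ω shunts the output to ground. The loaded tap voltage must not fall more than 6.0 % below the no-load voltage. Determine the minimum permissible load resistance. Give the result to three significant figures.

R_L(min) ≈ 6.74 kΩ

Output resistance R_th = R_A‖R_B = (180000 × 431)/180400 = 430.0 Ω.
The fractional drop is R_th/(R_th + R_L); requiring this ≤ 0.0600 gives R_L ≥ R_th(1/0.0600 − 1) = 430.0 × 15.67 = 6.74 kΩ.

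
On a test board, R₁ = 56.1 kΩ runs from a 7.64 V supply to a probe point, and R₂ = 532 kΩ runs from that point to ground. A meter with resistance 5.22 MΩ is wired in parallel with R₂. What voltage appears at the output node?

V_out ≈ 6.84 V

The load sits in parallel with R₂: R₂‖R_L = (532 × 5220) / (532 + 5220) = 482.8 kΩ.
V_out = 7.64 × 482.8 / (56.1 + 482.8) = 7.64 × 482.8/538.9 = 6.84 V.
(Unloaded it would have been 6.91 V.)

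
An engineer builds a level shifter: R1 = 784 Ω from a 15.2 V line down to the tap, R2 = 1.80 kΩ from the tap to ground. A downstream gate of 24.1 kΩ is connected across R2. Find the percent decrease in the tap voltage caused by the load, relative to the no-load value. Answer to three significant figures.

2.22 %

The divider's output (Thévenin) resistance is R1‖R2 = 546.1 Ω.
Fractional drop under load = R_th/(R_th + R_L) = 546.1 / (546.1 + 24100) = 0.02216.
So the output falls by 2.22 %.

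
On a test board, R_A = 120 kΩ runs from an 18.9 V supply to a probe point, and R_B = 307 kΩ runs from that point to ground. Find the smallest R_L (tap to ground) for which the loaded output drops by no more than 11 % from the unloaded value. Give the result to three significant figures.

R_L(min) ≈ 698 kΩ

Output resistance R_th = R_A‖R_B = (120 × 307)/427.0 = 86.28 kΩ.
The fractional drop is R_th/(R_th + R_L); requiring this ≤ 0.110 gives R_L ≥ R_th(1/0.110 − 1) = 86.28 × 8.091 = 698 kΩ.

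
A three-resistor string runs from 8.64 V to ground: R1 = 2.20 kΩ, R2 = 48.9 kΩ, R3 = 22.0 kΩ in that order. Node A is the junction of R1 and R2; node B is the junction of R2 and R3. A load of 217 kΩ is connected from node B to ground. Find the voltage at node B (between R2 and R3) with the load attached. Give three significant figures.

V ≈ 2.43 V

At node B, R3 is in parallel with the load: R3‖R_L = 19.97 kΩ.
Below node A the resistance is R2 + (R3‖R_L) = 68.87 kΩ, so V_A = 8.64 × 68.87/71.07 = 8.373 V.
Then V_B = V_A × (R3‖R_L)/(R2 + R3‖R_L) = 8.373 × 19.97/68.87 = 2.43 V.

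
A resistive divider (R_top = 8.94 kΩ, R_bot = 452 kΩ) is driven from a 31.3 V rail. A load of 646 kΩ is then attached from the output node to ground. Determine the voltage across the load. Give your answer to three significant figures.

V_out ≈ 30.3 V

The load sits in parallel with R_bot: R_bot‖R_L = (452 × 646) / (452 + 646) = 265.9 kΩ.
V_out = 31.3 × 265.9 / (8.94 + 265.9) = 31.3 × 265.9/274.9 = 30.3 V.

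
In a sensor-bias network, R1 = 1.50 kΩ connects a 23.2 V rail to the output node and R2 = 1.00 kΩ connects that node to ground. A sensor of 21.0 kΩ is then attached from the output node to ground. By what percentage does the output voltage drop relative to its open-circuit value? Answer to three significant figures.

The divider's output (Thévenin) resistance is R1‖R2 = 0.6000 kΩ.
Fractional drop under load = R_th/(R_th + R_L) = 0.6000 / (0.6000 + 21.0) = 0.02778.
So the output falls by 2.78 %.

2.78 %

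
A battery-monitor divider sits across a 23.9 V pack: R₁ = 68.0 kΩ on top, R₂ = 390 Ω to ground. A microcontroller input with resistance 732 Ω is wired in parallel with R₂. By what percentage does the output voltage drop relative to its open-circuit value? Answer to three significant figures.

The divider's output (Thévenin) resistance is R₁‖R₂ = 387.8 Ω.
Fractional drop under load = R_th/(R_th + R_L) = 387.8 / (387.8 + 732) = 0.3463.
So the output falls by 34.6 %.

34.6 %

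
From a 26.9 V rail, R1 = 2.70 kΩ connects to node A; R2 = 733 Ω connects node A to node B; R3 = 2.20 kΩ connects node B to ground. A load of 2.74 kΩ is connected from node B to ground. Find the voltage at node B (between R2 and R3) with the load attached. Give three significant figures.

V ≈ 7.05 V

At node B, R3 is in parallel with the load: R3‖R_L = 1220 Ω.
Below node A the resistance is R2 + (R3‖R_L) = 1953 Ω, so V_A = 26.9 × 1953/4653 = 11.29 V.
Then V_B = V_A × (R3‖R_L)/(R2 + R3‖R_L) = 11.29 × 1220/1953 = 7.05 V.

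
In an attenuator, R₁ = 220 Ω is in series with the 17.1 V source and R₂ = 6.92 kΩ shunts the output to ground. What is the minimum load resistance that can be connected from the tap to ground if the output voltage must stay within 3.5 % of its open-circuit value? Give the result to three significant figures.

Output resistance R_th = R₁‖R₂ = (220 × 6920)/7140 = 213.2 Ω.
The fractional drop is R_th/(R_th + R_L); requiring this ≤ 0.0350 gives R_L ≥ R_th(1/0.0350 − 1) = 213.2 × 27.57 = 5.88 kΩ.

R_L(min) ≈ 5.88 kΩ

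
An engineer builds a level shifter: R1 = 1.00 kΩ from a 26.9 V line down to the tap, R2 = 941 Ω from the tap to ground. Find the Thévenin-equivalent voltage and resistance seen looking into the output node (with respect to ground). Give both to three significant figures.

V_th = 13.0 V, R_th = 485 Ω

V_th is the open-circuit tap voltage: 26.9 × 941/(1000 + 941) = 13.0 V.
With the supply zeroed, R1 and R2 appear in parallel from the tap: R_th = R1‖R2 = (1000 × 941)/1941 = 485 Ω.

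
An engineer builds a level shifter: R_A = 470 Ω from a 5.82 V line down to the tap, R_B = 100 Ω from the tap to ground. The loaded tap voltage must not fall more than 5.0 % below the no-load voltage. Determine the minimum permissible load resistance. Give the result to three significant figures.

Output resistance R_th = R_A‖R_B = (470 × 100)/570.0 = 82.46 Ω.
The fractional drop is R_th/(R_th + R_L); requiring this ≤ 0.0500 gives R_L ≥ R_th(1/0.0500 − 1) = 82.46 × 19.00 = 1.57 kΩ.

R_L(min) ≈ 1.57 kΩ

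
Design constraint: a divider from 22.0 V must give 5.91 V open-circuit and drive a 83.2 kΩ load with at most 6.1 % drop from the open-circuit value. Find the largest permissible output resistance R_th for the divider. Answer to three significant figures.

R_th ≤ 5.40 kΩ

Loading drop = R_th/(R_th + R_L) ≤ 0.0610, so R_th ≤ R_L · ε/(1−ε) = 83.2 kΩ × 0.0610/0.9390 = 5.40 kΩ.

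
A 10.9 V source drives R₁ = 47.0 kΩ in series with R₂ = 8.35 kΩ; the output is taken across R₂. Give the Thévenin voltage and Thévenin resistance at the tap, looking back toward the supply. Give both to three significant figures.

V_th = 1.64 V, R_th = 7.09 kΩ

V_th is the open-circuit tap voltage: 10.9 × 8.35/(47.0 + 8.35) = 1.64 V.
With the supply zeroed, R₁ and R₂ appear in parallel from the tap: R_th = R₁‖R₂ = (47.0 × 8.35)/55.35 = 7.09 kΩ.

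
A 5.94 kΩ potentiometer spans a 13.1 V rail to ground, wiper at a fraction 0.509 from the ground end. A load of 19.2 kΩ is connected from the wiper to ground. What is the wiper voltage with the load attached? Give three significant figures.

V ≈ 6.19 V

The wiper splits the pot into (1−α)R = 2.917 kΩ above and αR = 3.023 kΩ below.
Lower section ‖ load = 2.612 kΩ.
V_wiper = 13.1 × 2.612/(2.917 + 2.612) = 6.19 V.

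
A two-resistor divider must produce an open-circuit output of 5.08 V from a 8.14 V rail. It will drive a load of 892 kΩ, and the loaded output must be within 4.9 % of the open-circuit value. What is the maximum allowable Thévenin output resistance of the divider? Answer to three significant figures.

Loading drop = R_th/(R_th + R_L) ≤ 0.0490, so R_th ≤ R_L · ε/(1−ε) = 892 kΩ × 0.0490/0.9510 = 46.0 kΩ.

R_th ≤ 46.0 kΩ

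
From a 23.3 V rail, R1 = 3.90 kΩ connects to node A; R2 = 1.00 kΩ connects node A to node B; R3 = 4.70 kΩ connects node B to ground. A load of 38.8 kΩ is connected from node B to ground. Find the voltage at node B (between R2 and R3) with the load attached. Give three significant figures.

V ≈ 10.7 V

At node B, R3 is in parallel with the load: R3‖R_L = 4.192 kΩ.
Below node A the resistance is R2 + (R3‖R_L) = 5.192 kΩ, so V_A = 23.3 × 5.192/9.092 = 13.31 V.
Then V_B = V_A × (R3‖R_L)/(R2 + R3‖R_L) = 13.31 × 4.192/5.192 = 10.7 V.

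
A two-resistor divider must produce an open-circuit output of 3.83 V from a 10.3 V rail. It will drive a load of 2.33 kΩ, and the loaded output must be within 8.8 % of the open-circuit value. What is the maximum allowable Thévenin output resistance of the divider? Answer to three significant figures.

Loading drop = R_th/(R_th + R_L) ≤ 0.0880, so R_th ≤ R_L · ε/(1−ε) = 2.33 kΩ × 0.0880/0.9120 = 225 Ω.
(Any R1, R2 with R2/(R1+R2) = 0.372 and R1‖R2 ≤ 225 Ω will meet the spec.)

R_th ≤ 225 Ω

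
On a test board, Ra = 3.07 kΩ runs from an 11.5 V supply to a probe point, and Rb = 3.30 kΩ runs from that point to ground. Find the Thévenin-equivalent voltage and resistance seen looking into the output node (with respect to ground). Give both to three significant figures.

V_th = 5.96 V, R_th = 1.59 kΩ

V_th is the open-circuit tap voltage: 11.5 × 3.30/(3.07 + 3.30) = 5.96 V.
With the supply zeroed, Ra and Rb appear in parallel from the tap: R_th = Ra‖Rb = (3.07 × 3.30)/6.370 = 1.59 kΩ.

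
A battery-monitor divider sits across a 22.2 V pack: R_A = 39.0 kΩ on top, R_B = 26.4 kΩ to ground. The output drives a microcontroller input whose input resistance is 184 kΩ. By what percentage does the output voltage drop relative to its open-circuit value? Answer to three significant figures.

7.88 %

The divider's output (Thévenin) resistance is R_A‖R_B = 15.74 kΩ.
Fractional drop under load = R_th/(R_th + R_L) = 15.74 / (15.74 + 184) = 0.07882.
So the output falls by 7.88 %.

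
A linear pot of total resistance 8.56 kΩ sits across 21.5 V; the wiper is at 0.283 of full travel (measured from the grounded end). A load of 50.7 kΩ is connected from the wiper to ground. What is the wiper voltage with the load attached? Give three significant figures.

V ≈ 5.88 V

The wiper splits the pot into (1−α)R = 6.138 kΩ above and αR = 2.422 kΩ below.
Lower section ‖ load = 2.312 kΩ.
V_wiper = 21.5 × 2.312/(6.138 + 2.312) = 5.88 V.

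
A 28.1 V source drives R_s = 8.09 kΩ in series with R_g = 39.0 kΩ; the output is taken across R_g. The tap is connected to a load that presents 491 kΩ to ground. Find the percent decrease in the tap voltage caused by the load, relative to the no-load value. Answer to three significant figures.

1.35 %

The divider's output (Thévenin) resistance is R_s‖R_g = 6.700 kΩ.
Fractional drop under load = R_th/(R_th + R_L) = 6.700 / (6.700 + 491) = 0.01346.
So the output falls by 1.35 %.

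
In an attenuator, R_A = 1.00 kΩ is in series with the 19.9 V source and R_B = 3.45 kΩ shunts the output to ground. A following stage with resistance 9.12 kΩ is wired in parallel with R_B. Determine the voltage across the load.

The load sits in parallel with R_B: R_B‖R_L = (3.45 × 9.12) / (3.45 + 9.12) = 2.503 kΩ.
V_out = 19.9 × 2.503 / (1.00 + 2.503) = 19.9 × 2.503/3.503 = 14.2 V.

V_out ≈ 14.2 V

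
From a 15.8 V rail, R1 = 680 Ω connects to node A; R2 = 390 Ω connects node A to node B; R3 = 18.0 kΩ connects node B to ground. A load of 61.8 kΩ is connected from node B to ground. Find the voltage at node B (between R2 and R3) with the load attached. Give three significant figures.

V ≈ 14.7 V

At node B, R3 is in parallel with the load: R3‖R_L = 13940 Ω.
Below node A the resistance is R2 + (R3‖R_L) = 14330 Ω, so V_A = 15.8 × 14330/15010 = 15.08 V.
Then V_B = V_A × (R3‖R_L)/(R2 + R3‖R_L) = 15.08 × 13940/14330 = 14.7 V.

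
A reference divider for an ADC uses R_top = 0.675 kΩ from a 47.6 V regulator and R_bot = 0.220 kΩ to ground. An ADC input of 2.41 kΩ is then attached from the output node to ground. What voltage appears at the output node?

V_out ≈ 10.9 V

The load sits in parallel with R_bot: R_bot‖R_L = (220 × 2410) / (220 + 2410) = 201.6 Ω.
V_out = 47.6 × 201.6 / (675 + 201.6) = 47.6 × 201.6/876.6 = 10.9 V.
(Unloaded it would have been 11.7 V.)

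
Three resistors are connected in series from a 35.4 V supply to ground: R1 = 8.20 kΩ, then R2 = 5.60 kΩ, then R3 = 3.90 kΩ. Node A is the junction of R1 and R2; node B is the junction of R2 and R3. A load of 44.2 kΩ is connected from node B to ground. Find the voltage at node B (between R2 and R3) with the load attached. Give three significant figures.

V ≈ 7.30 V

At node B, R3 is in parallel with the load: R3‖R_L = 3.584 kΩ.
Below node A the resistance is R2 + (R3‖R_L) = 9.184 kΩ, so V_A = 35.4 × 9.184/17.38 = 18.70 V.
Then V_B = V_A × (R3‖R_L)/(R2 + R3‖R_L) = 18.70 × 3.584/9.184 = 7.30 V.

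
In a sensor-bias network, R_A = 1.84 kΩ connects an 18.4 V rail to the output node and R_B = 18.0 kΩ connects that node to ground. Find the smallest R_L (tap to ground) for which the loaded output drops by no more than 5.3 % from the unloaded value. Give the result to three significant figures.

Output resistance R_th = R_A‖R_B = (1.84 × 18.0)/19.84 = 1.669 kΩ.
The fractional drop is R_th/(R_th + R_L); requiring this ≤ 0.0530 gives R_L ≥ R_th(1/0.0530 − 1) = 1.669 × 17.87 = 29.8 kΩ.

R_L(min) ≈ 29.8 kΩ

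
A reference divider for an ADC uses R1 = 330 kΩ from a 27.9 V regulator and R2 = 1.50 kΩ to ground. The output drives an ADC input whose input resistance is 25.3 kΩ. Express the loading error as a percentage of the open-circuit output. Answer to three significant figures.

The divider's output (Thévenin) resistance is R1‖R2 = 1.493 kΩ.
Fractional drop under load = R_th/(R_th + R_L) = 1.493 / (1.493 + 25.3) = 0.05573.
So the output falls by 5.57 %.

5.57 %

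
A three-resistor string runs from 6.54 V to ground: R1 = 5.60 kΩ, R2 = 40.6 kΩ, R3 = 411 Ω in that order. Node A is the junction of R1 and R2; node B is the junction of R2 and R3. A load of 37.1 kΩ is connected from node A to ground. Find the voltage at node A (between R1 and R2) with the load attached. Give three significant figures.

Below node A the series string R2+R3 = 41010 Ω sits in parallel with the 37100 Ω load: 19480 Ω.
V_A = 6.54 × 19480/(5600 + 19480) = 5.08 V.

V ≈ 5.08 V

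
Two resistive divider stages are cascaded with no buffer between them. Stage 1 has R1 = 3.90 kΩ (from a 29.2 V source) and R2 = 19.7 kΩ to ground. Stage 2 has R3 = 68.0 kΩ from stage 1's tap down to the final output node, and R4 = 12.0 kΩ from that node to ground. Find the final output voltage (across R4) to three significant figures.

Stage 2 presents R3+R4 = 80.00 kΩ as a load on stage 1's tap.
Stage 1's lower leg becomes R2‖(R3+R4) = 15.81 kΩ, so V_mid = 29.2 × 15.81/19.71 = 23.42 V.
Stage 2 is itself unloaded: V_out = V_mid × R4/(R3+R4) = 23.42 × 12.0/80.00 = 3.51 V.

V_out ≈ 3.51 V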